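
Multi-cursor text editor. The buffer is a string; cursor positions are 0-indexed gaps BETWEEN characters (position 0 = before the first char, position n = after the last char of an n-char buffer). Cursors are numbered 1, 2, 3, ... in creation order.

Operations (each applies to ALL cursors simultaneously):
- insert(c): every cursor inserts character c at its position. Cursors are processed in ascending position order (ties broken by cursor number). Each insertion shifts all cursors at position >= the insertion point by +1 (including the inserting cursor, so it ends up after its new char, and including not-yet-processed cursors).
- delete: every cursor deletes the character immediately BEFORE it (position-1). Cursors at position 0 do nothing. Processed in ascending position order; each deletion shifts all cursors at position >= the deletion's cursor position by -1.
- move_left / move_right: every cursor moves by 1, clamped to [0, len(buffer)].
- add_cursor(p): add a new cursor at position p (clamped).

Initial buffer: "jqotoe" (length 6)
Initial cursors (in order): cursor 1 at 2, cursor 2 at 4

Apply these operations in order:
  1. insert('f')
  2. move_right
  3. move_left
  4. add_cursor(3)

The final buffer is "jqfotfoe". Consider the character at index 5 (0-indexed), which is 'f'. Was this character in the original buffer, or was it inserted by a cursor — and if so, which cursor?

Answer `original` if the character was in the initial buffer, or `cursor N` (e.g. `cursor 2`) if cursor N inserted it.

After op 1 (insert('f')): buffer="jqfotfoe" (len 8), cursors c1@3 c2@6, authorship ..1..2..
After op 2 (move_right): buffer="jqfotfoe" (len 8), cursors c1@4 c2@7, authorship ..1..2..
After op 3 (move_left): buffer="jqfotfoe" (len 8), cursors c1@3 c2@6, authorship ..1..2..
After op 4 (add_cursor(3)): buffer="jqfotfoe" (len 8), cursors c1@3 c3@3 c2@6, authorship ..1..2..
Authorship (.=original, N=cursor N): . . 1 . . 2 . .
Index 5: author = 2

Answer: cursor 2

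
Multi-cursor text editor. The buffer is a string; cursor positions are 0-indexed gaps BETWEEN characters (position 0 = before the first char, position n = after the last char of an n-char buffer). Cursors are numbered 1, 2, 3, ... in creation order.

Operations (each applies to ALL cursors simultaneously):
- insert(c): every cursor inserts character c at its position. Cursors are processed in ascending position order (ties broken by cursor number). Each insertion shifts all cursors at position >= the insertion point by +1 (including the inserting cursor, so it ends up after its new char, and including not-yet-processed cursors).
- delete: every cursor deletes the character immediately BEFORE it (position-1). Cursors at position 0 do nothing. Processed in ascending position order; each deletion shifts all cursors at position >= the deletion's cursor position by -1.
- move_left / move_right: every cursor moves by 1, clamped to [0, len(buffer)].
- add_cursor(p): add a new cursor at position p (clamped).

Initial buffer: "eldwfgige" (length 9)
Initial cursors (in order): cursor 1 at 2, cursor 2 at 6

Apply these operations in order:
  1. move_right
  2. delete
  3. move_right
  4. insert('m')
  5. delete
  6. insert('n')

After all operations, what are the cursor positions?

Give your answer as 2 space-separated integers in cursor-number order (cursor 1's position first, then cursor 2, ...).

After op 1 (move_right): buffer="eldwfgige" (len 9), cursors c1@3 c2@7, authorship .........
After op 2 (delete): buffer="elwfgge" (len 7), cursors c1@2 c2@5, authorship .......
After op 3 (move_right): buffer="elwfgge" (len 7), cursors c1@3 c2@6, authorship .......
After op 4 (insert('m')): buffer="elwmfggme" (len 9), cursors c1@4 c2@8, authorship ...1...2.
After op 5 (delete): buffer="elwfgge" (len 7), cursors c1@3 c2@6, authorship .......
After op 6 (insert('n')): buffer="elwnfggne" (len 9), cursors c1@4 c2@8, authorship ...1...2.

Answer: 4 8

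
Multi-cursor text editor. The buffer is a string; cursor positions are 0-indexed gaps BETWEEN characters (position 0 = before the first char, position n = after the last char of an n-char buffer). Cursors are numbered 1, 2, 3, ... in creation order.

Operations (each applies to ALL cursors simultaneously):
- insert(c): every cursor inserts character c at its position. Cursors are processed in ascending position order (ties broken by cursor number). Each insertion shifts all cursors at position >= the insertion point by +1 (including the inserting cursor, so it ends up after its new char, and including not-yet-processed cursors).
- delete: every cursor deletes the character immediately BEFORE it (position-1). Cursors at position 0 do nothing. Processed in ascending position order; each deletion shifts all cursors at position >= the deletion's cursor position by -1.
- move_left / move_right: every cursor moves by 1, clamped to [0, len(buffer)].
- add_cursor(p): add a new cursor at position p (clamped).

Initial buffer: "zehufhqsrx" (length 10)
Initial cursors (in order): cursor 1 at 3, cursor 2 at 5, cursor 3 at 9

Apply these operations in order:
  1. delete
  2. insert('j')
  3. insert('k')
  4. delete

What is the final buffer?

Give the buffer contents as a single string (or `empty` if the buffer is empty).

Answer: zejujhqsjx

Derivation:
After op 1 (delete): buffer="zeuhqsx" (len 7), cursors c1@2 c2@3 c3@6, authorship .......
After op 2 (insert('j')): buffer="zejujhqsjx" (len 10), cursors c1@3 c2@5 c3@9, authorship ..1.2...3.
After op 3 (insert('k')): buffer="zejkujkhqsjkx" (len 13), cursors c1@4 c2@7 c3@12, authorship ..11.22...33.
After op 4 (delete): buffer="zejujhqsjx" (len 10), cursors c1@3 c2@5 c3@9, authorship ..1.2...3.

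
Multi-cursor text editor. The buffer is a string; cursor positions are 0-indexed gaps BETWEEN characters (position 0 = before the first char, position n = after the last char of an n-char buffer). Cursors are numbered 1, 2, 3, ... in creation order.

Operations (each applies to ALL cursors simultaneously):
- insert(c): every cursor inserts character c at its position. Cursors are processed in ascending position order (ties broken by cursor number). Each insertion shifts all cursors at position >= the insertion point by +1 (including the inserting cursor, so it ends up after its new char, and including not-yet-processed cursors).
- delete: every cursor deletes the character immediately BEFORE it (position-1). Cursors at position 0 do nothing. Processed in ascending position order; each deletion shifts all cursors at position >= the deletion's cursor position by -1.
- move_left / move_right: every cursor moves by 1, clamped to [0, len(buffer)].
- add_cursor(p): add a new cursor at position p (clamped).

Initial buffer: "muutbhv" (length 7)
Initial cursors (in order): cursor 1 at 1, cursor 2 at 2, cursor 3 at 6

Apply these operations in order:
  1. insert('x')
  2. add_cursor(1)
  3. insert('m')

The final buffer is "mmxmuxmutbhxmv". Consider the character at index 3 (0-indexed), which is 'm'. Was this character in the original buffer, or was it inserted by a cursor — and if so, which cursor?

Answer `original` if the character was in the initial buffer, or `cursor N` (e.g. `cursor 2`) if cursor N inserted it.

After op 1 (insert('x')): buffer="mxuxutbhxv" (len 10), cursors c1@2 c2@4 c3@9, authorship .1.2....3.
After op 2 (add_cursor(1)): buffer="mxuxutbhxv" (len 10), cursors c4@1 c1@2 c2@4 c3@9, authorship .1.2....3.
After op 3 (insert('m')): buffer="mmxmuxmutbhxmv" (len 14), cursors c4@2 c1@4 c2@7 c3@13, authorship .411.22....33.
Authorship (.=original, N=cursor N): . 4 1 1 . 2 2 . . . . 3 3 .
Index 3: author = 1

Answer: cursor 1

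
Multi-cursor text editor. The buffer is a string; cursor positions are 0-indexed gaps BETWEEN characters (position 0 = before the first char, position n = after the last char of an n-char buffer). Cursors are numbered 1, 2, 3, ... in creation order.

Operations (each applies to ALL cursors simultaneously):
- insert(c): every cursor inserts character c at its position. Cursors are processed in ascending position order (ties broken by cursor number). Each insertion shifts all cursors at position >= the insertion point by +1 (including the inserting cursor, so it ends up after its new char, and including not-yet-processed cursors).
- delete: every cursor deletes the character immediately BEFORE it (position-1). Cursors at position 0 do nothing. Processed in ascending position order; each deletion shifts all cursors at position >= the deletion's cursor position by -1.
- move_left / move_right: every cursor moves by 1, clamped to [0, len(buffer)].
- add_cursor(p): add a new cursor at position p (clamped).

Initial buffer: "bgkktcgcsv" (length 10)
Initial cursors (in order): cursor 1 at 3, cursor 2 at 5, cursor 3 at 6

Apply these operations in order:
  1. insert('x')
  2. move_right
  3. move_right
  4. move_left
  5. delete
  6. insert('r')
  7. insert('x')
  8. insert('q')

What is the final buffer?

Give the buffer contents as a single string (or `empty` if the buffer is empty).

Answer: bgkxrxqtxrxqxrxqcsv

Derivation:
After op 1 (insert('x')): buffer="bgkxktxcxgcsv" (len 13), cursors c1@4 c2@7 c3@9, authorship ...1..2.3....
After op 2 (move_right): buffer="bgkxktxcxgcsv" (len 13), cursors c1@5 c2@8 c3@10, authorship ...1..2.3....
After op 3 (move_right): buffer="bgkxktxcxgcsv" (len 13), cursors c1@6 c2@9 c3@11, authorship ...1..2.3....
After op 4 (move_left): buffer="bgkxktxcxgcsv" (len 13), cursors c1@5 c2@8 c3@10, authorship ...1..2.3....
After op 5 (delete): buffer="bgkxtxxcsv" (len 10), cursors c1@4 c2@6 c3@7, authorship ...1.23...
After op 6 (insert('r')): buffer="bgkxrtxrxrcsv" (len 13), cursors c1@5 c2@8 c3@10, authorship ...11.2233...
After op 7 (insert('x')): buffer="bgkxrxtxrxxrxcsv" (len 16), cursors c1@6 c2@10 c3@13, authorship ...111.222333...
After op 8 (insert('q')): buffer="bgkxrxqtxrxqxrxqcsv" (len 19), cursors c1@7 c2@12 c3@16, authorship ...1111.22223333...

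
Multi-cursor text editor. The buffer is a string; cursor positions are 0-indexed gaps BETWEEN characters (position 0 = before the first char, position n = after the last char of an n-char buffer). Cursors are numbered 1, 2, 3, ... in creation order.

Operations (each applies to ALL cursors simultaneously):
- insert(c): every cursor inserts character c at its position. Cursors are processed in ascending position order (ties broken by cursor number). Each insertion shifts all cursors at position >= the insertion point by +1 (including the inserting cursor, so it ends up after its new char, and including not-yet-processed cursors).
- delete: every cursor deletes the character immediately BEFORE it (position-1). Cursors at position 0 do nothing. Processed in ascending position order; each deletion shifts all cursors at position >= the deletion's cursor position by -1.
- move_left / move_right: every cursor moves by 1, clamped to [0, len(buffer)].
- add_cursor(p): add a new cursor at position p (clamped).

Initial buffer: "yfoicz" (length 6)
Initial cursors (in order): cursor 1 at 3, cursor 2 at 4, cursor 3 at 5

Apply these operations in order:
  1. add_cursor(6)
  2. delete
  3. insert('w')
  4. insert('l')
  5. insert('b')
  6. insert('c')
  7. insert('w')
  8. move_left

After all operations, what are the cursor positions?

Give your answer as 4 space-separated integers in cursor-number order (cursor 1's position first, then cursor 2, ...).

Answer: 21 21 21 21

Derivation:
After op 1 (add_cursor(6)): buffer="yfoicz" (len 6), cursors c1@3 c2@4 c3@5 c4@6, authorship ......
After op 2 (delete): buffer="yf" (len 2), cursors c1@2 c2@2 c3@2 c4@2, authorship ..
After op 3 (insert('w')): buffer="yfwwww" (len 6), cursors c1@6 c2@6 c3@6 c4@6, authorship ..1234
After op 4 (insert('l')): buffer="yfwwwwllll" (len 10), cursors c1@10 c2@10 c3@10 c4@10, authorship ..12341234
After op 5 (insert('b')): buffer="yfwwwwllllbbbb" (len 14), cursors c1@14 c2@14 c3@14 c4@14, authorship ..123412341234
After op 6 (insert('c')): buffer="yfwwwwllllbbbbcccc" (len 18), cursors c1@18 c2@18 c3@18 c4@18, authorship ..1234123412341234
After op 7 (insert('w')): buffer="yfwwwwllllbbbbccccwwww" (len 22), cursors c1@22 c2@22 c3@22 c4@22, authorship ..12341234123412341234
After op 8 (move_left): buffer="yfwwwwllllbbbbccccwwww" (len 22), cursors c1@21 c2@21 c3@21 c4@21, authorship ..12341234123412341234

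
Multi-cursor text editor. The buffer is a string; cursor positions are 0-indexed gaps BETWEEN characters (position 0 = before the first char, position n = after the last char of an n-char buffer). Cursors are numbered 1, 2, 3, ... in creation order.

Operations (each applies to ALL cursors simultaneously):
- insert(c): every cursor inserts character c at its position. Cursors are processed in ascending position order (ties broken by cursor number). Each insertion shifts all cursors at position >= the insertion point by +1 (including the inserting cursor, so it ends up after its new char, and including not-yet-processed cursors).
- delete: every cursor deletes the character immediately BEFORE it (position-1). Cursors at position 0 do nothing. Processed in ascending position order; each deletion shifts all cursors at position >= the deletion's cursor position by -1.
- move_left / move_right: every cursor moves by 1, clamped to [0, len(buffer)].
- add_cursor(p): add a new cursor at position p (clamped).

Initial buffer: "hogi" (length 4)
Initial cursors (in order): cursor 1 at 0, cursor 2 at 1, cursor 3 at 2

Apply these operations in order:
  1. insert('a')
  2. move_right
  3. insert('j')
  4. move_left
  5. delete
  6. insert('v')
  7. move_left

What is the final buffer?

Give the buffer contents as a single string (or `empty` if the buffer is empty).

After op 1 (insert('a')): buffer="ahaoagi" (len 7), cursors c1@1 c2@3 c3@5, authorship 1.2.3..
After op 2 (move_right): buffer="ahaoagi" (len 7), cursors c1@2 c2@4 c3@6, authorship 1.2.3..
After op 3 (insert('j')): buffer="ahjaojagji" (len 10), cursors c1@3 c2@6 c3@9, authorship 1.12.23.3.
After op 4 (move_left): buffer="ahjaojagji" (len 10), cursors c1@2 c2@5 c3@8, authorship 1.12.23.3.
After op 5 (delete): buffer="ajajaji" (len 7), cursors c1@1 c2@3 c3@5, authorship 112233.
After op 6 (insert('v')): buffer="avjavjavji" (len 10), cursors c1@2 c2@5 c3@8, authorship 111222333.
After op 7 (move_left): buffer="avjavjavji" (len 10), cursors c1@1 c2@4 c3@7, authorship 111222333.

Answer: avjavjavji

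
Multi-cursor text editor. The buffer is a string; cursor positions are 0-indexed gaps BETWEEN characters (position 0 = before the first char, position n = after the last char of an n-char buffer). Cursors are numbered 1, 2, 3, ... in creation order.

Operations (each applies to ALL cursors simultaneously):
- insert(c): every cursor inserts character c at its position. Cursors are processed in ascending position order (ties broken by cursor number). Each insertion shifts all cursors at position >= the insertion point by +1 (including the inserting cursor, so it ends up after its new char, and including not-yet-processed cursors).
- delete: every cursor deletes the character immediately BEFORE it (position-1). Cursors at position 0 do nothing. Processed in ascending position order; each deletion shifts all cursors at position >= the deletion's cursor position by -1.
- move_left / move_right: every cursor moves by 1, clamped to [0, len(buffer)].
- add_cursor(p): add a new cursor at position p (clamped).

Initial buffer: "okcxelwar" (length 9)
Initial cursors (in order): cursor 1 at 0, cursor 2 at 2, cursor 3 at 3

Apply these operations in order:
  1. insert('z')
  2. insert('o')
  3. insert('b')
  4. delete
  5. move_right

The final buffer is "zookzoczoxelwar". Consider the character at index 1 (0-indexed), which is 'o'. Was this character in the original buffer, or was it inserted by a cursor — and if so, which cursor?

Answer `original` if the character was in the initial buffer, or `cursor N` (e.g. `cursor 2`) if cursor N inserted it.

Answer: cursor 1

Derivation:
After op 1 (insert('z')): buffer="zokzczxelwar" (len 12), cursors c1@1 c2@4 c3@6, authorship 1..2.3......
After op 2 (insert('o')): buffer="zookzoczoxelwar" (len 15), cursors c1@2 c2@6 c3@9, authorship 11..22.33......
After op 3 (insert('b')): buffer="zobokzobczobxelwar" (len 18), cursors c1@3 c2@8 c3@12, authorship 111..222.333......
After op 4 (delete): buffer="zookzoczoxelwar" (len 15), cursors c1@2 c2@6 c3@9, authorship 11..22.33......
After op 5 (move_right): buffer="zookzoczoxelwar" (len 15), cursors c1@3 c2@7 c3@10, authorship 11..22.33......
Authorship (.=original, N=cursor N): 1 1 . . 2 2 . 3 3 . . . . . .
Index 1: author = 1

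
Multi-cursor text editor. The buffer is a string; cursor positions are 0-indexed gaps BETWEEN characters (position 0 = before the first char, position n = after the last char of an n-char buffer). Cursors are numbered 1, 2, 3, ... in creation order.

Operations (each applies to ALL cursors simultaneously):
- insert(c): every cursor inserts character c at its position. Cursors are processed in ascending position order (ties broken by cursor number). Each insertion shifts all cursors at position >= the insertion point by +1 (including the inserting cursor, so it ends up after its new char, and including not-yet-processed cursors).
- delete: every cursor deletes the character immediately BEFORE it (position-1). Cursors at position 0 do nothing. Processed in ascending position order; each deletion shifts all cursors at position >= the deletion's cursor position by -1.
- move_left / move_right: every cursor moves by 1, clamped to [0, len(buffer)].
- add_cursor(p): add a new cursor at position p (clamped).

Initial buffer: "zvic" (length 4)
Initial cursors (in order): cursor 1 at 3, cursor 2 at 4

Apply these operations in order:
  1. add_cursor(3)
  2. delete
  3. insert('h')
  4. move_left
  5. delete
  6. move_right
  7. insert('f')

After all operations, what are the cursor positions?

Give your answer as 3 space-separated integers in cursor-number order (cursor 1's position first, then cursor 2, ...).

Answer: 4 4 4

Derivation:
After op 1 (add_cursor(3)): buffer="zvic" (len 4), cursors c1@3 c3@3 c2@4, authorship ....
After op 2 (delete): buffer="z" (len 1), cursors c1@1 c2@1 c3@1, authorship .
After op 3 (insert('h')): buffer="zhhh" (len 4), cursors c1@4 c2@4 c3@4, authorship .123
After op 4 (move_left): buffer="zhhh" (len 4), cursors c1@3 c2@3 c3@3, authorship .123
After op 5 (delete): buffer="h" (len 1), cursors c1@0 c2@0 c3@0, authorship 3
After op 6 (move_right): buffer="h" (len 1), cursors c1@1 c2@1 c3@1, authorship 3
After op 7 (insert('f')): buffer="hfff" (len 4), cursors c1@4 c2@4 c3@4, authorship 3123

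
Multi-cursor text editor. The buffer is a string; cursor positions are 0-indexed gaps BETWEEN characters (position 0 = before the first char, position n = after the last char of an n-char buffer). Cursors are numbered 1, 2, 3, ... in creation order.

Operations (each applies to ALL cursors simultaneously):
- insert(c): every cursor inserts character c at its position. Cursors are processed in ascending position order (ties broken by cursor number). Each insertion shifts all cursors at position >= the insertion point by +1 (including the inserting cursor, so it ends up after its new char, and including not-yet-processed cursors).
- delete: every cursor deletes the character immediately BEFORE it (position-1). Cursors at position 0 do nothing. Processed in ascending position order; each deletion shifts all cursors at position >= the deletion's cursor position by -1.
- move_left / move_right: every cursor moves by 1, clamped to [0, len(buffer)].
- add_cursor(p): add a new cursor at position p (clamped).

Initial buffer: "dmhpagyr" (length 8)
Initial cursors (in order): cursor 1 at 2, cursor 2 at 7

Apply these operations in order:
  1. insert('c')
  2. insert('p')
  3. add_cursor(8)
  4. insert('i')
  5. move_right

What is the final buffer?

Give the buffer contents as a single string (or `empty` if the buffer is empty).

Answer: dmcpihpagiycpir

Derivation:
After op 1 (insert('c')): buffer="dmchpagycr" (len 10), cursors c1@3 c2@9, authorship ..1.....2.
After op 2 (insert('p')): buffer="dmcphpagycpr" (len 12), cursors c1@4 c2@11, authorship ..11.....22.
After op 3 (add_cursor(8)): buffer="dmcphpagycpr" (len 12), cursors c1@4 c3@8 c2@11, authorship ..11.....22.
After op 4 (insert('i')): buffer="dmcpihpagiycpir" (len 15), cursors c1@5 c3@10 c2@14, authorship ..111....3.222.
After op 5 (move_right): buffer="dmcpihpagiycpir" (len 15), cursors c1@6 c3@11 c2@15, authorship ..111....3.222.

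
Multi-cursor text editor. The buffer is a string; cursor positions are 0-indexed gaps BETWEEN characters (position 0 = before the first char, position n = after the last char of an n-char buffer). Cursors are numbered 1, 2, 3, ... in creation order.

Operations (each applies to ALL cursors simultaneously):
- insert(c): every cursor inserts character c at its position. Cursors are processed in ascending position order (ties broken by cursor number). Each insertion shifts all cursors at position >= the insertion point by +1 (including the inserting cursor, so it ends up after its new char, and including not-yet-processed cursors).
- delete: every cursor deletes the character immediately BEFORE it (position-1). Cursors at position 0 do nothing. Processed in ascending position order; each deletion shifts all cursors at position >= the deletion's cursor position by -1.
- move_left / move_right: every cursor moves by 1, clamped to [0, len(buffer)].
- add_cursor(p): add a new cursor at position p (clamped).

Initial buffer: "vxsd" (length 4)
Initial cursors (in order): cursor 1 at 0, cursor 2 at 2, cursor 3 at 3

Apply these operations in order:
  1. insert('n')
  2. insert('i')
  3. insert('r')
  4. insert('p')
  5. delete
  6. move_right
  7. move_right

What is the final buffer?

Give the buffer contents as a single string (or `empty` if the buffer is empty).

Answer: nirvxnirsnird

Derivation:
After op 1 (insert('n')): buffer="nvxnsnd" (len 7), cursors c1@1 c2@4 c3@6, authorship 1..2.3.
After op 2 (insert('i')): buffer="nivxnisnid" (len 10), cursors c1@2 c2@6 c3@9, authorship 11..22.33.
After op 3 (insert('r')): buffer="nirvxnirsnird" (len 13), cursors c1@3 c2@8 c3@12, authorship 111..222.333.
After op 4 (insert('p')): buffer="nirpvxnirpsnirpd" (len 16), cursors c1@4 c2@10 c3@15, authorship 1111..2222.3333.
After op 5 (delete): buffer="nirvxnirsnird" (len 13), cursors c1@3 c2@8 c3@12, authorship 111..222.333.
After op 6 (move_right): buffer="nirvxnirsnird" (len 13), cursors c1@4 c2@9 c3@13, authorship 111..222.333.
After op 7 (move_right): buffer="nirvxnirsnird" (len 13), cursors c1@5 c2@10 c3@13, authorship 111..222.333.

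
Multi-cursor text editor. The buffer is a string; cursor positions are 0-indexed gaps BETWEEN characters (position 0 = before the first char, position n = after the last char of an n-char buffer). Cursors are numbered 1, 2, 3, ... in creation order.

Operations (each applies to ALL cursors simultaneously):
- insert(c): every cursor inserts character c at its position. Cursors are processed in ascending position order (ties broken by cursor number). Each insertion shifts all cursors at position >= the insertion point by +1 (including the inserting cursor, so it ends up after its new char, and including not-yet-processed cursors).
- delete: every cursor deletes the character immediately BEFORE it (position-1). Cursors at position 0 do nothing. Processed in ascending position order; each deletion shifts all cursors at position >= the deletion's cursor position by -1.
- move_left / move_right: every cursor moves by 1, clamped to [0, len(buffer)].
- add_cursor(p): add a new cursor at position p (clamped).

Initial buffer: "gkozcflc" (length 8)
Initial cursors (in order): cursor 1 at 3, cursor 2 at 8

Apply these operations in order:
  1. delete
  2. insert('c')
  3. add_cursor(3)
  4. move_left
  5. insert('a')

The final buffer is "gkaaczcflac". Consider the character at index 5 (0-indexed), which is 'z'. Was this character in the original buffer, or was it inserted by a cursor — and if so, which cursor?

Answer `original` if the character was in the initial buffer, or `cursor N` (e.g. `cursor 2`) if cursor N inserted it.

Answer: original

Derivation:
After op 1 (delete): buffer="gkzcfl" (len 6), cursors c1@2 c2@6, authorship ......
After op 2 (insert('c')): buffer="gkczcflc" (len 8), cursors c1@3 c2@8, authorship ..1....2
After op 3 (add_cursor(3)): buffer="gkczcflc" (len 8), cursors c1@3 c3@3 c2@8, authorship ..1....2
After op 4 (move_left): buffer="gkczcflc" (len 8), cursors c1@2 c3@2 c2@7, authorship ..1....2
After op 5 (insert('a')): buffer="gkaaczcflac" (len 11), cursors c1@4 c3@4 c2@10, authorship ..131....22
Authorship (.=original, N=cursor N): . . 1 3 1 . . . . 2 2
Index 5: author = original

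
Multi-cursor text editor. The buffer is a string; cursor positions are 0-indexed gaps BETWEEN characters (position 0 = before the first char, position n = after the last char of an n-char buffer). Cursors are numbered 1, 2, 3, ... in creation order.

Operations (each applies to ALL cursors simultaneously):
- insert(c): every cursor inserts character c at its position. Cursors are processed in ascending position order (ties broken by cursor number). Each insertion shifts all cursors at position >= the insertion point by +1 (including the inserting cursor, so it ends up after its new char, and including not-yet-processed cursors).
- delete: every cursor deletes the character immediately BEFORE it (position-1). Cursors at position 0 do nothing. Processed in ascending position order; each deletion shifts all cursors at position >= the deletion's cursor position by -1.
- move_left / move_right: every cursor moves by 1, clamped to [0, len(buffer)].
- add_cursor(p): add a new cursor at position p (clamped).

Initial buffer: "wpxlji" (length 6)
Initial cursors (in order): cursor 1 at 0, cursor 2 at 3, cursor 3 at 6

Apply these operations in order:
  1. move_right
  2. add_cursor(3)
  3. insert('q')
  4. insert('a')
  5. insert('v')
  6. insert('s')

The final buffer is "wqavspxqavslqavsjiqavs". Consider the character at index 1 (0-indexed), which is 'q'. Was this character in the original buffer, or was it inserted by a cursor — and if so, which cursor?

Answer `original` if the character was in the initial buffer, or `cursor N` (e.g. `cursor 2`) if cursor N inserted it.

After op 1 (move_right): buffer="wpxlji" (len 6), cursors c1@1 c2@4 c3@6, authorship ......
After op 2 (add_cursor(3)): buffer="wpxlji" (len 6), cursors c1@1 c4@3 c2@4 c3@6, authorship ......
After op 3 (insert('q')): buffer="wqpxqlqjiq" (len 10), cursors c1@2 c4@5 c2@7 c3@10, authorship .1..4.2..3
After op 4 (insert('a')): buffer="wqapxqalqajiqa" (len 14), cursors c1@3 c4@7 c2@10 c3@14, authorship .11..44.22..33
After op 5 (insert('v')): buffer="wqavpxqavlqavjiqav" (len 18), cursors c1@4 c4@9 c2@13 c3@18, authorship .111..444.222..333
After op 6 (insert('s')): buffer="wqavspxqavslqavsjiqavs" (len 22), cursors c1@5 c4@11 c2@16 c3@22, authorship .1111..4444.2222..3333
Authorship (.=original, N=cursor N): . 1 1 1 1 . . 4 4 4 4 . 2 2 2 2 . . 3 3 3 3
Index 1: author = 1

Answer: cursor 1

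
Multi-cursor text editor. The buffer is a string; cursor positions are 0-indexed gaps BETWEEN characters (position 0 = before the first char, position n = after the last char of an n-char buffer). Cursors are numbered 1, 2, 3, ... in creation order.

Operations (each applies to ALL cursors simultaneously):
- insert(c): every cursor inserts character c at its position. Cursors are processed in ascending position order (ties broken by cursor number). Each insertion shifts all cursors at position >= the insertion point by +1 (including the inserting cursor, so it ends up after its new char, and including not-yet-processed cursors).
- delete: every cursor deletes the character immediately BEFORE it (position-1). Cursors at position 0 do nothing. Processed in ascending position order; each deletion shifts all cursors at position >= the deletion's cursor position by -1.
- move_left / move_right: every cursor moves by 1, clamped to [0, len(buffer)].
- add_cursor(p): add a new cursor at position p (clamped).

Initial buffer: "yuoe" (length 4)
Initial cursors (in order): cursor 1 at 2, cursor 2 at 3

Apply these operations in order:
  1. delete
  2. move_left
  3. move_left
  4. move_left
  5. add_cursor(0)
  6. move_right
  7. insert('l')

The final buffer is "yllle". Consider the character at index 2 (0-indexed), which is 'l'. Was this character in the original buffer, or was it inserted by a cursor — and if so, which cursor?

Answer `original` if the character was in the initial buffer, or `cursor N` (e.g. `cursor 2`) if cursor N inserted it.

After op 1 (delete): buffer="ye" (len 2), cursors c1@1 c2@1, authorship ..
After op 2 (move_left): buffer="ye" (len 2), cursors c1@0 c2@0, authorship ..
After op 3 (move_left): buffer="ye" (len 2), cursors c1@0 c2@0, authorship ..
After op 4 (move_left): buffer="ye" (len 2), cursors c1@0 c2@0, authorship ..
After op 5 (add_cursor(0)): buffer="ye" (len 2), cursors c1@0 c2@0 c3@0, authorship ..
After op 6 (move_right): buffer="ye" (len 2), cursors c1@1 c2@1 c3@1, authorship ..
After op 7 (insert('l')): buffer="yllle" (len 5), cursors c1@4 c2@4 c3@4, authorship .123.
Authorship (.=original, N=cursor N): . 1 2 3 .
Index 2: author = 2

Answer: cursor 2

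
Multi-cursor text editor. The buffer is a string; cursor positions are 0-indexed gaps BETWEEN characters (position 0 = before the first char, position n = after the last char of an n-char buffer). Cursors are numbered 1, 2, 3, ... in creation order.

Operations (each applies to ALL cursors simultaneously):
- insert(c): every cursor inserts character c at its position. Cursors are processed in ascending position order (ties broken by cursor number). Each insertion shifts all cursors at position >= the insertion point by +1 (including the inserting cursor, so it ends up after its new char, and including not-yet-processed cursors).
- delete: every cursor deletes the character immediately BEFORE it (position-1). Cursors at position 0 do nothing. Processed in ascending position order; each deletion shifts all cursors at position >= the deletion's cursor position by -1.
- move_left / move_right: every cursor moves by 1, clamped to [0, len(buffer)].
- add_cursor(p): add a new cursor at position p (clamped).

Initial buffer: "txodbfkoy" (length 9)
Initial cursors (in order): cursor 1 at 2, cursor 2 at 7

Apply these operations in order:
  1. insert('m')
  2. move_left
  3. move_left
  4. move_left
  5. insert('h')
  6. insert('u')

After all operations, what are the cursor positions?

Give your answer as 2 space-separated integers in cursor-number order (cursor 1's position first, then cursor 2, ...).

Answer: 2 10

Derivation:
After op 1 (insert('m')): buffer="txmodbfkmoy" (len 11), cursors c1@3 c2@9, authorship ..1.....2..
After op 2 (move_left): buffer="txmodbfkmoy" (len 11), cursors c1@2 c2@8, authorship ..1.....2..
After op 3 (move_left): buffer="txmodbfkmoy" (len 11), cursors c1@1 c2@7, authorship ..1.....2..
After op 4 (move_left): buffer="txmodbfkmoy" (len 11), cursors c1@0 c2@6, authorship ..1.....2..
After op 5 (insert('h')): buffer="htxmodbhfkmoy" (len 13), cursors c1@1 c2@8, authorship 1..1...2..2..
After op 6 (insert('u')): buffer="hutxmodbhufkmoy" (len 15), cursors c1@2 c2@10, authorship 11..1...22..2..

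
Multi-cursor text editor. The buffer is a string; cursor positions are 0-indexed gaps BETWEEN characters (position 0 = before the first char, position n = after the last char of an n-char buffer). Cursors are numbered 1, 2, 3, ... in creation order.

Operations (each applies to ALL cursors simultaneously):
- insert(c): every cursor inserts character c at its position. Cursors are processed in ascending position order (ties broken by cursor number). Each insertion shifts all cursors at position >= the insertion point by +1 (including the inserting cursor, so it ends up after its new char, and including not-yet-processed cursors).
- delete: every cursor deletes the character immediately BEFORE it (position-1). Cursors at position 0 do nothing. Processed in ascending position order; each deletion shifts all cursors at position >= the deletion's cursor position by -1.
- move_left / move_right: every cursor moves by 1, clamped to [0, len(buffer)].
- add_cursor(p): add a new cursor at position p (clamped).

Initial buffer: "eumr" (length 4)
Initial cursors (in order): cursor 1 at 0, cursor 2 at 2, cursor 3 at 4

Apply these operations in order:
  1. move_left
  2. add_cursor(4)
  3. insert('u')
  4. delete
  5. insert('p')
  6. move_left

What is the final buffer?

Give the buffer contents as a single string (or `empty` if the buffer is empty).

After op 1 (move_left): buffer="eumr" (len 4), cursors c1@0 c2@1 c3@3, authorship ....
After op 2 (add_cursor(4)): buffer="eumr" (len 4), cursors c1@0 c2@1 c3@3 c4@4, authorship ....
After op 3 (insert('u')): buffer="ueuumuru" (len 8), cursors c1@1 c2@3 c3@6 c4@8, authorship 1.2..3.4
After op 4 (delete): buffer="eumr" (len 4), cursors c1@0 c2@1 c3@3 c4@4, authorship ....
After op 5 (insert('p')): buffer="pepumprp" (len 8), cursors c1@1 c2@3 c3@6 c4@8, authorship 1.2..3.4
After op 6 (move_left): buffer="pepumprp" (len 8), cursors c1@0 c2@2 c3@5 c4@7, authorship 1.2..3.4

Answer: pepumprp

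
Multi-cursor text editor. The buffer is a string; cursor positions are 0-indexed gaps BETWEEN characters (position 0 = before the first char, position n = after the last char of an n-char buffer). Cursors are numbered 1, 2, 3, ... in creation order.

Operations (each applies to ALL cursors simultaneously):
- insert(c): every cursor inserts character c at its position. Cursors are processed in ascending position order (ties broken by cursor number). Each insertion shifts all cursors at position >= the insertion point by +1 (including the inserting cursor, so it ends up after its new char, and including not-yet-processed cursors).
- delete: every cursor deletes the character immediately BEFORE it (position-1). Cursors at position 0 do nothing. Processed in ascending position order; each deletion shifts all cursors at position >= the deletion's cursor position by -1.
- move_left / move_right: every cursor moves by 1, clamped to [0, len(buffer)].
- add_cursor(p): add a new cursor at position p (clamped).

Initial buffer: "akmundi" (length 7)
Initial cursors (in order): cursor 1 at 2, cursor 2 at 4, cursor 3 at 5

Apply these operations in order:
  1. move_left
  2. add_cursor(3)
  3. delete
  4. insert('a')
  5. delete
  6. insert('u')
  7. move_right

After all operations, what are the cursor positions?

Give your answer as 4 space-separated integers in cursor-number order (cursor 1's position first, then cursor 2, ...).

After op 1 (move_left): buffer="akmundi" (len 7), cursors c1@1 c2@3 c3@4, authorship .......
After op 2 (add_cursor(3)): buffer="akmundi" (len 7), cursors c1@1 c2@3 c4@3 c3@4, authorship .......
After op 3 (delete): buffer="ndi" (len 3), cursors c1@0 c2@0 c3@0 c4@0, authorship ...
After op 4 (insert('a')): buffer="aaaandi" (len 7), cursors c1@4 c2@4 c3@4 c4@4, authorship 1234...
After op 5 (delete): buffer="ndi" (len 3), cursors c1@0 c2@0 c3@0 c4@0, authorship ...
After op 6 (insert('u')): buffer="uuuundi" (len 7), cursors c1@4 c2@4 c3@4 c4@4, authorship 1234...
After op 7 (move_right): buffer="uuuundi" (len 7), cursors c1@5 c2@5 c3@5 c4@5, authorship 1234...

Answer: 5 5 5 5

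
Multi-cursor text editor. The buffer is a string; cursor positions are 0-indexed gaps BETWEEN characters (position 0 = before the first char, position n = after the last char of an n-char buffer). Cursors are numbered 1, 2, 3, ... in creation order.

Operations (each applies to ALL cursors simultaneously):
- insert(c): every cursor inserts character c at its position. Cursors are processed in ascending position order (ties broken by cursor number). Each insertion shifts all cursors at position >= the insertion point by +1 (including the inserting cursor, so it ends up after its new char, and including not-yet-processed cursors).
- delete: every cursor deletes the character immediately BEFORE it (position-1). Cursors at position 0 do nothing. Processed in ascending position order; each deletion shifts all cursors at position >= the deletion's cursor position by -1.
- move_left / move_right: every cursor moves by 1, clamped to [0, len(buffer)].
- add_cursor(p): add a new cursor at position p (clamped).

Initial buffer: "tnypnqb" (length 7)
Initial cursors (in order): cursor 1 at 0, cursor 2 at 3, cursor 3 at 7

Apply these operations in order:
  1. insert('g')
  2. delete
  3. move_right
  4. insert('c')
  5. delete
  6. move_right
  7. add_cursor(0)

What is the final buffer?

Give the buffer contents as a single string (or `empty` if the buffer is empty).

After op 1 (insert('g')): buffer="gtnygpnqbg" (len 10), cursors c1@1 c2@5 c3@10, authorship 1...2....3
After op 2 (delete): buffer="tnypnqb" (len 7), cursors c1@0 c2@3 c3@7, authorship .......
After op 3 (move_right): buffer="tnypnqb" (len 7), cursors c1@1 c2@4 c3@7, authorship .......
After op 4 (insert('c')): buffer="tcnypcnqbc" (len 10), cursors c1@2 c2@6 c3@10, authorship .1...2...3
After op 5 (delete): buffer="tnypnqb" (len 7), cursors c1@1 c2@4 c3@7, authorship .......
After op 6 (move_right): buffer="tnypnqb" (len 7), cursors c1@2 c2@5 c3@7, authorship .......
After op 7 (add_cursor(0)): buffer="tnypnqb" (len 7), cursors c4@0 c1@2 c2@5 c3@7, authorship .......

Answer: tnypnqb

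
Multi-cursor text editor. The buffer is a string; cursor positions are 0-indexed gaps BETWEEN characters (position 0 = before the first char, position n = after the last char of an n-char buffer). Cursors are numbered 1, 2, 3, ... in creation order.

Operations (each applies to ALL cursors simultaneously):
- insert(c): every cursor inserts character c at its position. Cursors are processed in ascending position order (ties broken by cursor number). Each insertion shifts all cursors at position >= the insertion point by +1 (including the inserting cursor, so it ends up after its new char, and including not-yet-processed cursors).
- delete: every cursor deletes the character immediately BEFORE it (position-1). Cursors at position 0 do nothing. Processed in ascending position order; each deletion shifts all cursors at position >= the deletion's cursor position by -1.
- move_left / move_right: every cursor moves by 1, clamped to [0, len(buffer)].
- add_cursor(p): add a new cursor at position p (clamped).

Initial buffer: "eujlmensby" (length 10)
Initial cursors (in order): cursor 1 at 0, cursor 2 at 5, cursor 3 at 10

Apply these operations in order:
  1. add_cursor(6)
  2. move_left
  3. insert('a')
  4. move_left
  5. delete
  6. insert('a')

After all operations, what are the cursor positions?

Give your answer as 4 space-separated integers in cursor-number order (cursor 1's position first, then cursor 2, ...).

After op 1 (add_cursor(6)): buffer="eujlmensby" (len 10), cursors c1@0 c2@5 c4@6 c3@10, authorship ..........
After op 2 (move_left): buffer="eujlmensby" (len 10), cursors c1@0 c2@4 c4@5 c3@9, authorship ..........
After op 3 (insert('a')): buffer="aeujlamaensbay" (len 14), cursors c1@1 c2@6 c4@8 c3@13, authorship 1....2.4....3.
After op 4 (move_left): buffer="aeujlamaensbay" (len 14), cursors c1@0 c2@5 c4@7 c3@12, authorship 1....2.4....3.
After op 5 (delete): buffer="aeujaaensay" (len 11), cursors c1@0 c2@4 c4@5 c3@9, authorship 1...24...3.
After op 6 (insert('a')): buffer="aaeujaaaaensaay" (len 15), cursors c1@1 c2@6 c4@8 c3@13, authorship 11...2244...33.

Answer: 1 6 13 8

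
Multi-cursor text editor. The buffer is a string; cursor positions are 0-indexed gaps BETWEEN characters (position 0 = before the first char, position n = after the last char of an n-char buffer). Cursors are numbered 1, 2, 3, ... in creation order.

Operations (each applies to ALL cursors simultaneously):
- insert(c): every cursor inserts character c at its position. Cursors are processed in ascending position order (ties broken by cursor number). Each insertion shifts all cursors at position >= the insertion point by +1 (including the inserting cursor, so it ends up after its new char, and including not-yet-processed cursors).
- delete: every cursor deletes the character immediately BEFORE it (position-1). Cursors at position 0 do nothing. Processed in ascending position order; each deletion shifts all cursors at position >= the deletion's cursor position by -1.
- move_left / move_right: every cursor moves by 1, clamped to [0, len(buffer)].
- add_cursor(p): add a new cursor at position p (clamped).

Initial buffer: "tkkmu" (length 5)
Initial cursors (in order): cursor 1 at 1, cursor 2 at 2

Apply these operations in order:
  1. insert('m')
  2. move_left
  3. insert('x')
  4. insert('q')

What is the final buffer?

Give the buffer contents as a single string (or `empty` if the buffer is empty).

Answer: txqmkxqmkmu

Derivation:
After op 1 (insert('m')): buffer="tmkmkmu" (len 7), cursors c1@2 c2@4, authorship .1.2...
After op 2 (move_left): buffer="tmkmkmu" (len 7), cursors c1@1 c2@3, authorship .1.2...
After op 3 (insert('x')): buffer="txmkxmkmu" (len 9), cursors c1@2 c2@5, authorship .11.22...
After op 4 (insert('q')): buffer="txqmkxqmkmu" (len 11), cursors c1@3 c2@7, authorship .111.222...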